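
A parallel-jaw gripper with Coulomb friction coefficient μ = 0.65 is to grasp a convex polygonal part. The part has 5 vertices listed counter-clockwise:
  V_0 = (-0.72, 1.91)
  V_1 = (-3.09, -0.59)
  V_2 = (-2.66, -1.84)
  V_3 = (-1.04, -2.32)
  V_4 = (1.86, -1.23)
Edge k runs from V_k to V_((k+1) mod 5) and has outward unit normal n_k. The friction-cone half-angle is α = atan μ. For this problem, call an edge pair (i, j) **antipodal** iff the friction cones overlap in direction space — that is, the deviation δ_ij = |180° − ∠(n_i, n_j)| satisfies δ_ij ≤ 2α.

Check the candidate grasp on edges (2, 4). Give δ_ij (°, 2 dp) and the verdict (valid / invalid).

α = atan 0.65 = 33.02°;  2α = 66.05°
edge 2: e_2 = (+1.62, -0.48);  n_2 = (-0.2841, -0.9588)
edge 4: e_4 = (-2.58, +3.14);  n_4 = (+0.7726, +0.6348)
∠(n_2, n_4) = 145.91°
δ = |180° − 145.91°| = 34.09°
34.09° ≤ 2α = 66.05°  →  valid

δ = 34.09°, valid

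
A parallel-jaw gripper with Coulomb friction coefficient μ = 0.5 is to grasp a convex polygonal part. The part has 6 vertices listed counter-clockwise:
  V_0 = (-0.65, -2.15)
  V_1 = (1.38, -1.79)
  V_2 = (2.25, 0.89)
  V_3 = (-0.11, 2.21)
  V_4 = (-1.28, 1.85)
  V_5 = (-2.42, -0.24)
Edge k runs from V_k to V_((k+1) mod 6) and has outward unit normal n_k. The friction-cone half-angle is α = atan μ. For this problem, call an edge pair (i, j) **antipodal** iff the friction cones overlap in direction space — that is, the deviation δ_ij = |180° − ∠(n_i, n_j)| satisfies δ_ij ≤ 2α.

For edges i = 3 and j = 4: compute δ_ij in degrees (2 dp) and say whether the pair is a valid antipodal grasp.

δ = 135.71°, invalid

α = atan 0.5 = 26.57°;  2α = 53.13°
edge 3: e_3 = (-1.17, -0.36);  n_3 = (-0.2941, +0.9558)
edge 4: e_4 = (-1.14, -2.09);  n_4 = (-0.8779, +0.4789)
∠(n_3, n_4) = 44.29°
δ = |180° − 44.29°| = 135.71°
135.71° > 2α = 53.13°  →  invalid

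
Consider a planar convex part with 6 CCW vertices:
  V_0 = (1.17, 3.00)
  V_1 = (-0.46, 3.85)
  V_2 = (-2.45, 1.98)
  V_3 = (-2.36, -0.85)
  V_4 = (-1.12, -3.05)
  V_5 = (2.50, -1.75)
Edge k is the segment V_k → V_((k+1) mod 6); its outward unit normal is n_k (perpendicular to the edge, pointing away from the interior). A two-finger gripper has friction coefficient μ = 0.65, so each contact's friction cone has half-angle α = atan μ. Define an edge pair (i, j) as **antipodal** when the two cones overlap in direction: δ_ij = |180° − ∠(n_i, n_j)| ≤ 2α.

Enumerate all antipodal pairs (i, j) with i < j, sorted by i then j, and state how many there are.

count = 7; pairs: (0,2), (0,3), (0,4), (1,4), (1,5), (2,5), (3,5)

α = atan 0.65 = 33.02°;  2α = 66.05°
n_0 = (+0.4624, +0.8867)
n_1 = (-0.6848, +0.7287)
n_2 = (-0.9995, -0.0318)
n_3 = (-0.8712, -0.4910)
n_4 = (+0.3380, -0.9412)
n_5 = (+0.9630, +0.2696)
  (0,1): δ = 109.24°  ·
  (0,2): δ = 60.64°  ✓
  (0,3): δ = 33.05°  ✓
  (0,4): δ = 47.29°  ✓
  (0,5): δ = 133.18°  ·
  (1,2): δ = 131.40°  ·
  (1,3): δ = 103.81°  ·
  (1,4): δ = 23.47°  ✓
  (1,5): δ = 62.42°  ✓
  (2,3): δ = 152.41°  ·
  (2,4): δ = 72.07°  ·
  (2,5): δ = 13.82°  ✓
  (3,4): δ = 99.65°  ·
  (3,5): δ = 13.76°  ✓
  (4,5): δ = 94.11°  ·
antipodal pairs: 7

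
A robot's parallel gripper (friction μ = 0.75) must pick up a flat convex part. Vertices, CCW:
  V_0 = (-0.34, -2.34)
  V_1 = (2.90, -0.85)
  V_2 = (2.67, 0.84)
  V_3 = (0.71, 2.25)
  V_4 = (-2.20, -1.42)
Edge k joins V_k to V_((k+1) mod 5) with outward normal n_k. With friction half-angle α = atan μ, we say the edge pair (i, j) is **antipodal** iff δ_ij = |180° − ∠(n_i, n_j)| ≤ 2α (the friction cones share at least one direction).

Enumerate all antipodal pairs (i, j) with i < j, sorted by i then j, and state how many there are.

α = atan 0.75 = 36.87°;  2α = 73.74°
n_0 = (+0.4178, -0.9085)
n_1 = (+0.9909, +0.1349)
n_2 = (+0.5840, +0.8118)
n_3 = (-0.7836, +0.6213)
n_4 = (-0.4434, -0.8963)
  (0,1): δ = 106.95°  ·
  (0,2): δ = 60.43°  ✓
  (0,3): δ = 26.89°  ✓
  (0,4): δ = 128.99°  ·
  (1,2): δ = 133.48°  ·
  (1,3): δ = 46.16°  ✓
  (1,4): δ = 55.93°  ✓
  (2,3): δ = 92.68°  ·
  (2,4): δ = 9.41°  ✓
  (3,4): δ = 77.91°  ·
antipodal pairs: 5

count = 5; pairs: (0,2), (0,3), (1,3), (1,4), (2,4)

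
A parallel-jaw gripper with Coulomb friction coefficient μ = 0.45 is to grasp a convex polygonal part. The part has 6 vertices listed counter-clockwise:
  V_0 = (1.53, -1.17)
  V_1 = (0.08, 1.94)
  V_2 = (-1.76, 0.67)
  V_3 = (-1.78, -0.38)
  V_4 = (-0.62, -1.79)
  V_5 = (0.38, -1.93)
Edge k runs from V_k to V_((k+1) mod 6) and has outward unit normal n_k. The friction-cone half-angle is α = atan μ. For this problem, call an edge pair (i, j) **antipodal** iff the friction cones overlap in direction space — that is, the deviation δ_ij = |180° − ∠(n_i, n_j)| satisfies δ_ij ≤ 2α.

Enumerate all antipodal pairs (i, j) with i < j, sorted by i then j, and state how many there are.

count = 4; pairs: (0,2), (0,3), (1,4), (1,5)

α = atan 0.45 = 24.23°;  2α = 48.46°
n_0 = (+0.9063, +0.4226)
n_1 = (-0.5680, +0.8230)
n_2 = (-0.9998, +0.0190)
n_3 = (-0.7722, -0.6353)
n_4 = (-0.1386, -0.9903)
n_5 = (+0.5513, -0.8343)
  (0,1): δ = 80.38°  ·
  (0,2): δ = 26.09°  ✓
  (0,3): δ = 14.45°  ✓
  (0,4): δ = 57.03°  ·
  (0,5): δ = 98.46°  ·
  (1,2): δ = 125.71°  ·
  (1,3): δ = 85.17°  ·
  (1,4): δ = 42.58°  ✓
  (1,5): δ = 1.15°  ✓
  (2,3): δ = 139.46°  ·
  (2,4): δ = 96.88°  ·
  (2,5): δ = 55.45°  ·
  (3,4): δ = 137.41°  ·
  (3,5): δ = 95.98°  ·
  (4,5): δ = 138.57°  ·
antipodal pairs: 4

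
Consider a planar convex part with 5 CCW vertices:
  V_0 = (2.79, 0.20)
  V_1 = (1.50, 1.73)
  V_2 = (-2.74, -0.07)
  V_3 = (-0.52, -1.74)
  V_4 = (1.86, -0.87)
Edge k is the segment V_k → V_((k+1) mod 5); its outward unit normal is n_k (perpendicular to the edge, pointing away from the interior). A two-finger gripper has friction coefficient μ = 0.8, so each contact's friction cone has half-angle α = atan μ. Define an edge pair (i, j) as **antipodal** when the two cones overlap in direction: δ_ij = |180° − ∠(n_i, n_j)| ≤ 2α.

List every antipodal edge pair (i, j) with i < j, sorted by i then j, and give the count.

count = 5; pairs: (0,2), (0,3), (1,2), (1,3), (1,4)

α = atan 0.8 = 38.66°;  2α = 77.32°
n_0 = (+0.7645, +0.6446)
n_1 = (-0.3908, +0.9205)
n_2 = (-0.6012, -0.7991)
n_3 = (+0.3433, -0.9392)
n_4 = (+0.7548, -0.6560)
  (0,1): δ = 107.13°  ·
  (0,2): δ = 12.91°  ✓
  (0,3): δ = 69.94°  ✓
  (0,4): δ = 98.87°  ·
  (1,2): δ = 59.95°  ✓
  (1,3): δ = 2.92°  ✓
  (1,4): δ = 26.00°  ✓
  (2,3): δ = 122.97°  ·
  (2,4): δ = 94.04°  ·
  (3,4): δ = 151.08°  ·
antipodal pairs: 5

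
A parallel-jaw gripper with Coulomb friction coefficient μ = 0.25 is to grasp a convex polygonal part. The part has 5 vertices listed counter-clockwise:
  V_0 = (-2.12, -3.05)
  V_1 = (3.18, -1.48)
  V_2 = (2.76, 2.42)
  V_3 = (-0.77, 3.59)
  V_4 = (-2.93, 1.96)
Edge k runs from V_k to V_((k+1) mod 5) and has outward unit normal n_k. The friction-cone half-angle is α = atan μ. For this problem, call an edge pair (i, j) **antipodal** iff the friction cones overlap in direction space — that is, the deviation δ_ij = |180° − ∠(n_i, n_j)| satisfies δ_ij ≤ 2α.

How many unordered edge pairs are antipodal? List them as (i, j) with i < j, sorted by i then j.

count = 2; pairs: (0,3), (1,4)

α = atan 0.25 = 14.04°;  2α = 28.07°
n_0 = (+0.2840, -0.9588)
n_1 = (+0.9943, +0.1071)
n_2 = (+0.3146, +0.9492)
n_3 = (-0.6024, +0.7982)
n_4 = (-0.9872, -0.1596)
  (0,1): δ = 100.35°  ·
  (0,2): δ = 34.84°  ·
  (0,3): δ = 20.54°  ✓
  (0,4): δ = 82.68°  ·
  (1,2): δ = 114.48°  ·
  (1,3): δ = 59.11°  ·
  (1,4): δ = 3.04°  ✓
  (2,3): δ = 124.62°  ·
  (2,4): δ = 62.48°  ·
  (3,4): δ = 117.86°  ·
antipodal pairs: 2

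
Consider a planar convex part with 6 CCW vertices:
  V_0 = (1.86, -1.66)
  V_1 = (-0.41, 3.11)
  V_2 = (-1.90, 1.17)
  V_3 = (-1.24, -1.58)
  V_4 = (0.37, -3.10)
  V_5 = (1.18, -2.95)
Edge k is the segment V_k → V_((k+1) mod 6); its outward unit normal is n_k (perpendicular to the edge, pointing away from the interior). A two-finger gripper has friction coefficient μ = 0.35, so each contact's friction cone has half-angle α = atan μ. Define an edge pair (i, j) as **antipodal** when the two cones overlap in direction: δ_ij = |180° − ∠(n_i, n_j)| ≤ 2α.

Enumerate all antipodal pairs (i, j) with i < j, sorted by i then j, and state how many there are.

count = 3; pairs: (0,2), (0,3), (1,5)

α = atan 0.35 = 19.29°;  2α = 38.58°
n_0 = (+0.9030, +0.4297)
n_1 = (-0.7931, +0.6091)
n_2 = (-0.9724, -0.2334)
n_3 = (-0.6865, -0.7271)
n_4 = (+0.1821, -0.9833)
n_5 = (+0.8846, -0.4663)
  (0,1): δ = 62.98°  ·
  (0,2): δ = 11.95°  ✓
  (0,3): δ = 21.20°  ✓
  (0,4): δ = 75.04°  ·
  (0,5): δ = 126.76°  ·
  (1,2): δ = 128.98°  ·
  (1,3): δ = 95.83°  ·
  (1,4): δ = 41.98°  ·
  (1,5): δ = 9.73°  ✓
  (2,3): δ = 146.85°  ·
  (2,4): δ = 93.00°  ·
  (2,5): δ = 41.29°  ·
  (3,4): δ = 126.16°  ·
  (3,5): δ = 74.44°  ·
  (4,5): δ = 128.29°  ·
antipodal pairs: 3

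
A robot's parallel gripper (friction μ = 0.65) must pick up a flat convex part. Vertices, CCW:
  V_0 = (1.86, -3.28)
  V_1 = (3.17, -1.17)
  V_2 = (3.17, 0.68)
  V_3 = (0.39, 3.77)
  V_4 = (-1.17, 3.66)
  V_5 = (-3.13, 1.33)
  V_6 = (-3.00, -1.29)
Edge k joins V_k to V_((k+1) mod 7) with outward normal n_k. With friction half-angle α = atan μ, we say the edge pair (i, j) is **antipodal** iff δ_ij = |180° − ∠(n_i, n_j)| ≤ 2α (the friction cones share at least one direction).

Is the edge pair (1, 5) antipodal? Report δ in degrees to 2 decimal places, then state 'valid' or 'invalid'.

δ = 2.84°, valid

α = atan 0.65 = 33.02°;  2α = 66.05°
edge 1: e_1 = (+0.00, +1.85);  n_1 = (+1.0000, -0.0000)
edge 5: e_5 = (+0.13, -2.62);  n_5 = (-0.9988, -0.0496)
∠(n_1, n_5) = 177.16°
δ = |180° − 177.16°| = 2.84°
2.84° ≤ 2α = 66.05°  →  valid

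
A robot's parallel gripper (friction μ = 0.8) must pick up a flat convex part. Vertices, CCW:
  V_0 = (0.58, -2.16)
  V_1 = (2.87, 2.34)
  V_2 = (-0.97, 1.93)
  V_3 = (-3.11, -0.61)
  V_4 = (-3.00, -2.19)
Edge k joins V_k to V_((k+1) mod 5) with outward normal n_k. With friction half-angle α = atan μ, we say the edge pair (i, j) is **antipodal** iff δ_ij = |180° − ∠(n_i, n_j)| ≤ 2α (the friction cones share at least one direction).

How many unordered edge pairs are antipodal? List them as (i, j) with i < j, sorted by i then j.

count = 5; pairs: (0,1), (0,2), (0,3), (1,4), (2,4)

α = atan 0.8 = 38.66°;  2α = 77.32°
n_0 = (+0.8912, -0.4535)
n_1 = (-0.1062, +0.9943)
n_2 = (-0.7648, +0.6443)
n_3 = (-0.9976, -0.0695)
n_4 = (+0.0084, -1.0000)
  (0,1): δ = 56.93°  ✓
  (0,2): δ = 13.14°  ✓
  (0,3): δ = 30.95°  ✓
  (0,4): δ = 117.45°  ·
  (1,2): δ = 136.21°  ·
  (1,3): δ = 92.11°  ·
  (1,4): δ = 5.61°  ✓
  (2,3): δ = 135.90°  ·
  (2,4): δ = 49.41°  ✓
  (3,4): δ = 93.50°  ·
antipodal pairs: 5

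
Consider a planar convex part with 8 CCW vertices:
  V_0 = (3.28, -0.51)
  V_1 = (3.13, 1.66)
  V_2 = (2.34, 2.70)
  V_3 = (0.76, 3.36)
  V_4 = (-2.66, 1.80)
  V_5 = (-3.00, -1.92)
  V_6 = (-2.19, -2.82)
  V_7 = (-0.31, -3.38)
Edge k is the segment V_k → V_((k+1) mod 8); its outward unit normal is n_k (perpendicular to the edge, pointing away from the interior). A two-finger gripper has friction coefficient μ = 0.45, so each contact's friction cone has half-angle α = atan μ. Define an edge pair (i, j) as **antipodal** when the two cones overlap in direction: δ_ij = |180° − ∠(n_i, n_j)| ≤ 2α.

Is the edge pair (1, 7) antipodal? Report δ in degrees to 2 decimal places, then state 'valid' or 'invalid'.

α = atan 0.45 = 24.23°;  2α = 48.46°
edge 1: e_1 = (-0.79, +1.04);  n_1 = (+0.7963, +0.6049)
edge 7: e_7 = (+3.59, +2.87);  n_7 = (+0.6244, -0.7811)
∠(n_1, n_7) = 88.58°
δ = |180° − 88.58°| = 91.42°
91.42° > 2α = 48.46°  →  invalid

δ = 91.42°, invalid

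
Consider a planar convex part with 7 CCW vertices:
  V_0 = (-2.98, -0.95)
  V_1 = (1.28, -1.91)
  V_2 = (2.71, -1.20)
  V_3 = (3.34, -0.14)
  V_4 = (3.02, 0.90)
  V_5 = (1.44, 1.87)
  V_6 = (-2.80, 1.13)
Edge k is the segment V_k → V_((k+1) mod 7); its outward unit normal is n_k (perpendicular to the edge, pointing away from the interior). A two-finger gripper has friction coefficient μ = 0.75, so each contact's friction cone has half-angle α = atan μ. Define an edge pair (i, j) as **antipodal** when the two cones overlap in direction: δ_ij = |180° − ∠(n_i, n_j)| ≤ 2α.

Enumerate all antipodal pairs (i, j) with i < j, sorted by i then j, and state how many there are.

count = 10; pairs: (0,3), (0,4), (0,5), (1,4), (1,5), (1,6), (2,5), (2,6), (3,6), (4,6)

α = atan 0.75 = 36.87°;  2α = 73.74°
n_0 = (-0.2198, -0.9755)
n_1 = (+0.4447, -0.8957)
n_2 = (+0.8596, -0.5109)
n_3 = (+0.9558, +0.2941)
n_4 = (+0.5232, +0.8522)
n_5 = (-0.1719, +0.9851)
n_6 = (-0.9963, +0.0862)
  (0,1): δ = 140.90°  ·
  (0,2): δ = 108.03°  ·
  (0,3): δ = 60.20°  ✓
  (0,4): δ = 18.85°  ✓
  (0,5): δ = 22.60°  ✓
  (0,6): δ = 97.75°  ·
  (1,2): δ = 147.13°  ·
  (1,3): δ = 99.30°  ·
  (1,4): δ = 57.95°  ✓
  (1,5): δ = 16.50°  ✓
  (1,6): δ = 58.65°  ✓
  (2,3): δ = 132.17°  ·
  (2,4): δ = 90.82°  ·
  (2,5): δ = 49.38°  ✓
  (2,6): δ = 25.78°  ✓
  (3,4): δ = 138.65°  ·
  (3,5): δ = 97.20°  ·
  (3,6): δ = 22.05°  ✓
  (4,5): δ = 138.55°  ·
  (4,6): δ = 63.40°  ✓
  (5,6): δ = 104.85°  ·
antipodal pairs: 10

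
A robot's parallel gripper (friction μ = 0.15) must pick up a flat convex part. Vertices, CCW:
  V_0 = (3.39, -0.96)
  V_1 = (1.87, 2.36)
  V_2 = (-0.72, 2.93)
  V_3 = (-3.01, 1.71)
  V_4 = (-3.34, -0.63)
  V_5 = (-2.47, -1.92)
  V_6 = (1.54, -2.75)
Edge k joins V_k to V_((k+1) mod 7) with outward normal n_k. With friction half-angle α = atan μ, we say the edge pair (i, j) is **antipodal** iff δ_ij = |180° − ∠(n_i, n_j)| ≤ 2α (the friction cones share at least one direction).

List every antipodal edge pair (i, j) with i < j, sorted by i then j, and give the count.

α = atan 0.15 = 8.53°;  2α = 17.06°
n_0 = (+0.9092, +0.4163)
n_1 = (+0.2149, +0.9766)
n_2 = (-0.4702, +0.8826)
n_3 = (-0.9902, +0.1396)
n_4 = (-0.8291, -0.5591)
n_5 = (-0.2027, -0.9792)
n_6 = (+0.6954, -0.7187)
  (0,1): δ = 127.01°  ·
  (0,2): δ = 86.55°  ·
  (0,3): δ = 32.63°  ·
  (0,4): δ = 9.40°  ✓
  (0,5): δ = 53.71°  ·
  (0,6): δ = 109.46°  ·
  (1,2): δ = 139.54°  ·
  (1,3): δ = 85.62°  ·
  (1,4): δ = 43.59°  ·
  (1,5): δ = 0.72°  ✓
  (1,6): δ = 56.47°  ·
  (2,3): δ = 126.07°  ·
  (2,4): δ = 84.05°  ·
  (2,5): δ = 39.74°  ·
  (2,6): δ = 16.01°  ✓
  (3,4): δ = 137.98°  ·
  (3,5): δ = 93.67°  ·
  (3,6): δ = 37.92°  ·
  (4,5): δ = 135.69°  ·
  (4,6): δ = 79.94°  ·
  (5,6): δ = 124.25°  ·
antipodal pairs: 3

count = 3; pairs: (0,4), (1,5), (2,6)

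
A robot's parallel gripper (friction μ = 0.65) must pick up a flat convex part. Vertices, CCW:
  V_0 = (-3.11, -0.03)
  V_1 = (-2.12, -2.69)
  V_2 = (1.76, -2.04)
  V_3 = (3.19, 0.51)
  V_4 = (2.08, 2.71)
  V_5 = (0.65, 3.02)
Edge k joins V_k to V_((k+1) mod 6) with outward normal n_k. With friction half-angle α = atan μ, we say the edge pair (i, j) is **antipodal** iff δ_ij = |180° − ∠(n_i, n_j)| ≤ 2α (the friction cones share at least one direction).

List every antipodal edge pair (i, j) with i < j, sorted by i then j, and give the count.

α = atan 0.65 = 33.02°;  2α = 66.05°
n_0 = (-0.9372, -0.3488)
n_1 = (+0.1652, -0.9863)
n_2 = (+0.8722, -0.4891)
n_3 = (+0.8928, +0.4505)
n_4 = (+0.2119, +0.9773)
n_5 = (-0.6300, +0.7766)
  (0,1): δ = 100.90°  ·
  (0,2): δ = 49.70°  ✓
  (0,3): δ = 6.36°  ✓
  (0,4): δ = 57.35°  ✓
  (0,5): δ = 108.63°  ·
  (1,2): δ = 128.79°  ·
  (1,3): δ = 72.74°  ·
  (1,4): δ = 21.74°  ✓
  (1,5): δ = 29.54°  ✓
  (2,3): δ = 123.94°  ·
  (2,4): δ = 72.95°  ·
  (2,5): δ = 21.67°  ✓
  (3,4): δ = 129.00°  ·
  (3,5): δ = 77.73°  ·
  (4,5): δ = 128.72°  ·
antipodal pairs: 6

count = 6; pairs: (0,2), (0,3), (0,4), (1,4), (1,5), (2,5)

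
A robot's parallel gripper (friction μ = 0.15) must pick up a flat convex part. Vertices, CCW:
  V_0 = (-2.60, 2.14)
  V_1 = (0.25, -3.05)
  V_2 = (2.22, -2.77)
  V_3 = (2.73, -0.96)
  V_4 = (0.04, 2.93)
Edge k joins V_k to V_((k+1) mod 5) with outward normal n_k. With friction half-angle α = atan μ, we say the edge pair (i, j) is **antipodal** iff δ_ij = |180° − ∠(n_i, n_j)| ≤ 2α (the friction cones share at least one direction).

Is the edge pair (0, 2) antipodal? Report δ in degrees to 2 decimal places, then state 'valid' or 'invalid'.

δ = 44.51°, invalid

α = atan 0.15 = 8.53°;  2α = 17.06°
edge 0: e_0 = (+2.85, -5.19);  n_0 = (-0.8765, -0.4813)
edge 2: e_2 = (+0.51, +1.81);  n_2 = (+0.9625, -0.2712)
∠(n_0, n_2) = 135.49°
δ = |180° − 135.49°| = 44.51°
44.51° > 2α = 17.06°  →  invalid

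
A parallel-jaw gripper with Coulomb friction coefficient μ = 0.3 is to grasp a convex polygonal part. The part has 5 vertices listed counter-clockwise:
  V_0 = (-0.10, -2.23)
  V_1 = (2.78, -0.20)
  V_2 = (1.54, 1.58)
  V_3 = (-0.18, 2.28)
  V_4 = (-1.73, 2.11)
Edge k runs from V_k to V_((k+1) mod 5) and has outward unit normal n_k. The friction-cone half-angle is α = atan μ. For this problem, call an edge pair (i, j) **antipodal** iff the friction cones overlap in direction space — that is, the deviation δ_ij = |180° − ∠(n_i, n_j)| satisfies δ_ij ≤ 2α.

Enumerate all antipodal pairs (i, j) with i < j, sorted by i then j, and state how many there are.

count = 2; pairs: (0,3), (1,4)

α = atan 0.3 = 16.70°;  2α = 33.40°
n_0 = (+0.5761, -0.8174)
n_1 = (+0.8205, +0.5716)
n_2 = (+0.3770, +0.9262)
n_3 = (-0.1090, +0.9940)
n_4 = (-0.9362, -0.3516)
  (0,1): δ = 90.32°  ·
  (0,2): δ = 57.32°  ·
  (0,3): δ = 28.92°  ✓
  (0,4): δ = 75.41°  ·
  (1,2): δ = 147.01°  ·
  (1,3): δ = 118.60°  ·
  (1,4): δ = 14.28°  ✓
  (2,3): δ = 151.60°  ·
  (2,4): δ = 47.27°  ·
  (3,4): δ = 75.67°  ·
antipodal pairs: 2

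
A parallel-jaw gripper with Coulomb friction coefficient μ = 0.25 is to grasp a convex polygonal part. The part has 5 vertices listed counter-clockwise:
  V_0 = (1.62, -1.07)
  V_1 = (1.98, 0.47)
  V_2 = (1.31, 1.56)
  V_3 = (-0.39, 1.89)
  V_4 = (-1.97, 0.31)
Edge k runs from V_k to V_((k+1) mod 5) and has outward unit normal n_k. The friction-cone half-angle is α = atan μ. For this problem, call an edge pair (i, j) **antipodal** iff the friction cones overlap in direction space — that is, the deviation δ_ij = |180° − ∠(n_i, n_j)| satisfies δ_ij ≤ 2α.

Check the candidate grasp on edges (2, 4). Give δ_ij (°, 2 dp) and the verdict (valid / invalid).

δ = 10.04°, valid

α = atan 0.25 = 14.04°;  2α = 28.07°
edge 2: e_2 = (-1.70, +0.33);  n_2 = (+0.1906, +0.9817)
edge 4: e_4 = (+3.59, -1.38);  n_4 = (-0.3588, -0.9334)
∠(n_2, n_4) = 169.96°
δ = |180° − 169.96°| = 10.04°
10.04° ≤ 2α = 28.07°  →  valid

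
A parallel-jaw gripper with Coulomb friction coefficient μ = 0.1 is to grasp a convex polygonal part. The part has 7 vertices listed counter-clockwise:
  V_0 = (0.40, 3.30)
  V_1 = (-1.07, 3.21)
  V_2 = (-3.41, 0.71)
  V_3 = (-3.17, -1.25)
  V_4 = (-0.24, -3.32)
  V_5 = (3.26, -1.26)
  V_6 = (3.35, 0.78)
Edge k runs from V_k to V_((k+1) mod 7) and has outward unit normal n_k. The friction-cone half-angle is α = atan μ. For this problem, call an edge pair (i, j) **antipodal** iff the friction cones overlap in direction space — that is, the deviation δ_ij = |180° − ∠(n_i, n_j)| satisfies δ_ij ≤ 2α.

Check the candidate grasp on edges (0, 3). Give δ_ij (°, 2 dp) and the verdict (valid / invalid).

α = atan 0.1 = 5.71°;  2α = 11.42°
edge 0: e_0 = (-1.47, -0.09);  n_0 = (-0.0611, +0.9981)
edge 3: e_3 = (+2.93, -2.07);  n_3 = (-0.5770, -0.8167)
∠(n_0, n_3) = 141.26°
δ = |180° − 141.26°| = 38.74°
38.74° > 2α = 11.42°  →  invalid

δ = 38.74°, invalid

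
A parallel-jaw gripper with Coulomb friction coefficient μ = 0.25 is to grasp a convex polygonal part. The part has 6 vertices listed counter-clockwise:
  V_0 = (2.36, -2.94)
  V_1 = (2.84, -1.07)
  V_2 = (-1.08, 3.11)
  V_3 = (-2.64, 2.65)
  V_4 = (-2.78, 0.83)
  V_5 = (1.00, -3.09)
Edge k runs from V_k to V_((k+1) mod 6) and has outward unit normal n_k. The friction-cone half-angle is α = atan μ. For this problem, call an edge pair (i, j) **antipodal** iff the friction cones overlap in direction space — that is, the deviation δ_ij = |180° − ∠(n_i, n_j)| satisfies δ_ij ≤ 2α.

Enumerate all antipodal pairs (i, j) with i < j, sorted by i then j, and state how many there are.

α = atan 0.25 = 14.04°;  2α = 28.07°
n_0 = (+0.9686, -0.2486)
n_1 = (+0.7294, +0.6841)
n_2 = (-0.2828, +0.9592)
n_3 = (-0.9971, +0.0767)
n_4 = (-0.7198, -0.6941)
n_5 = (+0.1096, -0.9940)
  (0,1): δ = 122.44°  ·
  (0,2): δ = 59.17°  ·
  (0,3): δ = 10.00°  ✓
  (0,4): δ = 58.35°  ·
  (0,5): δ = 110.69°  ·
  (1,2): δ = 116.73°  ·
  (1,3): δ = 47.56°  ·
  (1,4): δ = 0.80°  ✓
  (1,5): δ = 53.13°  ·
  (2,3): δ = 110.83°  ·
  (2,4): δ = 62.47°  ·
  (2,5): δ = 10.14°  ✓
  (3,4): δ = 131.64°  ·
  (3,5): δ = 79.31°  ·
  (4,5): δ = 127.66°  ·
antipodal pairs: 3

count = 3; pairs: (0,3), (1,4), (2,5)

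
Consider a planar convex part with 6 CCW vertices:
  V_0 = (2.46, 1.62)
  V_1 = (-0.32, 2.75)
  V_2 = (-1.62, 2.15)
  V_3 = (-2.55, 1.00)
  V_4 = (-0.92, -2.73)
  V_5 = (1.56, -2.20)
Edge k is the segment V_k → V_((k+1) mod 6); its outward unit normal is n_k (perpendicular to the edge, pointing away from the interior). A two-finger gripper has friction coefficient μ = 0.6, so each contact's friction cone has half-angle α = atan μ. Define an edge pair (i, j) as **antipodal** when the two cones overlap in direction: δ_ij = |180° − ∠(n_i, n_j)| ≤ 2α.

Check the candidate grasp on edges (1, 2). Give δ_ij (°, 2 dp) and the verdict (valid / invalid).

α = atan 0.6 = 30.96°;  2α = 61.93°
edge 1: e_1 = (-1.30, -0.60);  n_1 = (-0.4191, +0.9080)
edge 2: e_2 = (-0.93, -1.15);  n_2 = (-0.7776, +0.6288)
∠(n_1, n_2) = 26.26°
δ = |180° − 26.26°| = 153.74°
153.74° > 2α = 61.93°  →  invalid

δ = 153.74°, invalid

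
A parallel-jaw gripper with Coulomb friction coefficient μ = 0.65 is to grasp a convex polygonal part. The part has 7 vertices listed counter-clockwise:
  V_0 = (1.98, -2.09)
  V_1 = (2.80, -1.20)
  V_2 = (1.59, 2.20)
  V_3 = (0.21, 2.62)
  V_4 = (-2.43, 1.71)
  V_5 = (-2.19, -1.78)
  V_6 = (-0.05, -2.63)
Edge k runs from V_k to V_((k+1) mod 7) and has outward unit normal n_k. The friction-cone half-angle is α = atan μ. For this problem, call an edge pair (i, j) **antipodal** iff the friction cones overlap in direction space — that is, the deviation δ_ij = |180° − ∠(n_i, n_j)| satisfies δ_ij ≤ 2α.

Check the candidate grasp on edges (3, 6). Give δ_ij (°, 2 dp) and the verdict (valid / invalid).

δ = 4.12°, valid

α = atan 0.65 = 33.02°;  2α = 66.05°
edge 3: e_3 = (-2.64, -0.91);  n_3 = (-0.3259, +0.9454)
edge 6: e_6 = (+2.03, +0.54);  n_6 = (+0.2571, -0.9664)
∠(n_3, n_6) = 175.88°
δ = |180° − 175.88°| = 4.12°
4.12° ≤ 2α = 66.05°  →  valid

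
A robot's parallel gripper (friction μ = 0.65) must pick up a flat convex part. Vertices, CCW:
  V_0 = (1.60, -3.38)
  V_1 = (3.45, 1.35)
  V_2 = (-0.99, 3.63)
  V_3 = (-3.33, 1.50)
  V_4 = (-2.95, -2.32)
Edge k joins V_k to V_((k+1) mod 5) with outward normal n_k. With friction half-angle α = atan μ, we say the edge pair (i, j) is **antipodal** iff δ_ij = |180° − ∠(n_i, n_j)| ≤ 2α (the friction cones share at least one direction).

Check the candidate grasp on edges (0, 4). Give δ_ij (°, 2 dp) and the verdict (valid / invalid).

α = atan 0.65 = 33.02°;  2α = 66.05°
edge 0: e_0 = (+1.85, +4.73);  n_0 = (+0.9313, -0.3643)
edge 4: e_4 = (+4.55, -1.06);  n_4 = (-0.2269, -0.9739)
∠(n_0, n_4) = 81.75°
δ = |180° − 81.75°| = 98.25°
98.25° > 2α = 66.05°  →  invalid

δ = 98.25°, invalid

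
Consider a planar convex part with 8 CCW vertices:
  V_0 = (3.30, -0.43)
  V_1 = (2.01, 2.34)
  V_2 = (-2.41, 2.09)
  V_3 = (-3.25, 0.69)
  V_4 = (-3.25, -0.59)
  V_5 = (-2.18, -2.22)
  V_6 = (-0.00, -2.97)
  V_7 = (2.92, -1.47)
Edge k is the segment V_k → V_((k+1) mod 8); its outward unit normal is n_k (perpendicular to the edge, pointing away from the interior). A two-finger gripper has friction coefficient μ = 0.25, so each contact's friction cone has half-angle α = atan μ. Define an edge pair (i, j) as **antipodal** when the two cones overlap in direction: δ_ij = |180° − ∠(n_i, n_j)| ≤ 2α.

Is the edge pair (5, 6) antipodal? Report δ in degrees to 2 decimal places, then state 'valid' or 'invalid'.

δ = 133.83°, invalid

α = atan 0.25 = 14.04°;  2α = 28.07°
edge 5: e_5 = (+2.18, -0.75);  n_5 = (-0.3253, -0.9456)
edge 6: e_6 = (+2.92, +1.50);  n_6 = (+0.4569, -0.8895)
∠(n_5, n_6) = 46.17°
δ = |180° − 46.17°| = 133.83°
133.83° > 2α = 28.07°  →  invalid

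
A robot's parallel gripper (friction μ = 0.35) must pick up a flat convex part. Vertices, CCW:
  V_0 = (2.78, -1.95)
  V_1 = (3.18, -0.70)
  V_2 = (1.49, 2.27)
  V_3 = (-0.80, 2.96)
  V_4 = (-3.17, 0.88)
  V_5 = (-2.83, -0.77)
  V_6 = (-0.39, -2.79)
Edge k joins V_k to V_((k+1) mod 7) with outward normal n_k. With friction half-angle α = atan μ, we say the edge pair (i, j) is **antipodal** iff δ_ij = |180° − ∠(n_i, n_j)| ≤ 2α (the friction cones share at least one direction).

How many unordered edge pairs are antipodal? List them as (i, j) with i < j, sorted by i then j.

count = 7; pairs: (0,3), (0,4), (1,4), (1,5), (2,5), (2,6), (3,6)

α = atan 0.35 = 19.29°;  2α = 38.58°
n_0 = (+0.9524, -0.3048)
n_1 = (+0.8691, +0.4946)
n_2 = (+0.2885, +0.9575)
n_3 = (-0.6596, +0.7516)
n_4 = (-0.9794, -0.2018)
n_5 = (-0.6377, -0.7703)
n_6 = (+0.2561, -0.9666)
  (0,1): δ = 132.61°  ·
  (0,2): δ = 89.02°  ·
  (0,3): δ = 30.98°  ✓
  (0,4): δ = 29.39°  ✓
  (0,5): δ = 68.12°  ·
  (0,6): δ = 122.59°  ·
  (1,2): δ = 136.41°  ·
  (1,3): δ = 78.37°  ·
  (1,4): δ = 18.00°  ✓
  (1,5): δ = 20.74°  ✓
  (1,6): δ = 75.20°  ·
  (2,3): δ = 121.96°  ·
  (2,4): δ = 61.59°  ·
  (2,5): δ = 22.85°  ✓
  (2,6): δ = 31.61°  ✓
  (3,4): δ = 119.63°  ·
  (3,5): δ = 80.89°  ·
  (3,6): δ = 26.43°  ✓
  (4,5): δ = 141.26°  ·
  (4,6): δ = 86.80°  ·
  (5,6): δ = 125.54°  ·
antipodal pairs: 7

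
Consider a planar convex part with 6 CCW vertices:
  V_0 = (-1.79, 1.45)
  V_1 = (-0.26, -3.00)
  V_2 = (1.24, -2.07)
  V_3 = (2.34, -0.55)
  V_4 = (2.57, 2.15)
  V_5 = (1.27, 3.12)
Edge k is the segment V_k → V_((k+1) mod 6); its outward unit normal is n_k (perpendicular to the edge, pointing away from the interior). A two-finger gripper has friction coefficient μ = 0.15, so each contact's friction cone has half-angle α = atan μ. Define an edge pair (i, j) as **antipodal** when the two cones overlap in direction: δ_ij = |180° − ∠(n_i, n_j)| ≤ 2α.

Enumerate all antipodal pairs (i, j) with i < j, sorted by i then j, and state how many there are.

count = 1; pairs: (1,5)

α = atan 0.15 = 8.53°;  2α = 17.06°
n_0 = (-0.9457, -0.3251)
n_1 = (+0.5269, -0.8499)
n_2 = (+0.8101, -0.5863)
n_3 = (+0.9964, -0.0849)
n_4 = (+0.5980, +0.8015)
n_5 = (-0.4791, +0.8778)
  (0,1): δ = 77.18°  ·
  (0,2): δ = 54.87°  ·
  (0,3): δ = 23.84°  ·
  (0,4): δ = 34.30°  ·
  (0,5): δ = 99.65°  ·
  (1,2): δ = 157.69°  ·
  (1,3): δ = 126.67°  ·
  (1,4): δ = 68.53°  ·
  (1,5): δ = 3.18°  ✓
  (2,3): δ = 148.98°  ·
  (2,4): δ = 90.84°  ·
  (2,5): δ = 25.48°  ·
  (3,4): δ = 121.86°  ·
  (3,5): δ = 56.51°  ·
  (4,5): δ = 114.65°  ·
antipodal pairs: 1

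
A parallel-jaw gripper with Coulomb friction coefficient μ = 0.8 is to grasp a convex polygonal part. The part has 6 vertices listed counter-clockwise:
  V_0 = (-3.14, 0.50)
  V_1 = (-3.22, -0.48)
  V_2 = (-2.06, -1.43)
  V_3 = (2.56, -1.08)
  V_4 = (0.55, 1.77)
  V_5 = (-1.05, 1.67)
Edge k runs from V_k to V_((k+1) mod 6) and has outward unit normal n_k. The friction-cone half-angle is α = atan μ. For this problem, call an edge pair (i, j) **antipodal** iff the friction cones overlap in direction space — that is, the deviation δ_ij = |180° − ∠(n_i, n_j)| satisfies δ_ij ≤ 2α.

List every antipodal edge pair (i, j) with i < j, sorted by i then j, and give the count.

count = 7; pairs: (0,3), (1,3), (1,4), (1,5), (2,3), (2,4), (2,5)

α = atan 0.8 = 38.66°;  2α = 77.32°
n_0 = (-0.9967, +0.0814)
n_1 = (-0.6336, -0.7737)
n_2 = (+0.0755, -0.9971)
n_3 = (+0.8172, +0.5763)
n_4 = (-0.0624, +0.9981)
n_5 = (-0.4885, +0.8726)
  (0,1): δ = 124.65°  ·
  (0,2): δ = 81.00°  ·
  (0,3): δ = 39.86°  ✓
  (0,4): δ = 98.24°  ·
  (0,5): δ = 123.91°  ·
  (1,2): δ = 136.35°  ·
  (1,3): δ = 15.49°  ✓
  (1,4): δ = 42.89°  ✓
  (1,5): δ = 68.56°  ✓
  (2,3): δ = 59.14°  ✓
  (2,4): δ = 0.76°  ✓
  (2,5): δ = 24.91°  ✓
  (3,4): δ = 121.62°  ·
  (3,5): δ = 95.95°  ·
  (4,5): δ = 154.34°  ·
antipodal pairs: 7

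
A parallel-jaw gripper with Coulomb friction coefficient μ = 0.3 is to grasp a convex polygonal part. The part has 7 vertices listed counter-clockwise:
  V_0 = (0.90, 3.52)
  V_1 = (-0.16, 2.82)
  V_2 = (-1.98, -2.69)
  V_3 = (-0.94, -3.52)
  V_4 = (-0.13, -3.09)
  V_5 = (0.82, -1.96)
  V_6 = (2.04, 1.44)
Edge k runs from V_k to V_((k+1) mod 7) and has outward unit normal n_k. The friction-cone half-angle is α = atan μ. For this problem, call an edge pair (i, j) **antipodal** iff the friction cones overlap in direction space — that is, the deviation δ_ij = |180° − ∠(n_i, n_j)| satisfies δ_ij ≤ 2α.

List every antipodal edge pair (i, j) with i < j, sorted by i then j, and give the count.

α = atan 0.3 = 16.70°;  2α = 33.40°
n_0 = (-0.5511, +0.8345)
n_1 = (-0.9495, +0.3136)
n_2 = (-0.6238, -0.7816)
n_3 = (+0.4689, -0.8833)
n_4 = (+0.7654, -0.6435)
n_5 = (+0.9412, -0.3377)
n_6 = (+0.8769, +0.4806)
  (0,1): δ = 141.72°  ·
  (0,2): δ = 72.03°  ·
  (0,3): δ = 5.48°  ✓
  (0,4): δ = 16.51°  ✓
  (0,5): δ = 36.82°  ·
  (0,6): δ = 85.29°  ·
  (1,2): δ = 110.31°  ·
  (1,3): δ = 43.76°  ·
  (1,4): δ = 21.78°  ✓
  (1,5): δ = 1.46°  ✓
  (1,6): δ = 47.00°  ·
  (2,3): δ = 113.45°  ·
  (2,4): δ = 91.46°  ·
  (2,5): δ = 71.15°  ·
  (2,6): δ = 22.68°  ✓
  (3,4): δ = 158.02°  ·
  (3,5): δ = 137.70°  ·
  (3,6): δ = 89.24°  ·
  (4,5): δ = 159.69°  ·
  (4,6): δ = 111.22°  ·
  (5,6): δ = 131.53°  ·
antipodal pairs: 5

count = 5; pairs: (0,3), (0,4), (1,4), (1,5), (2,6)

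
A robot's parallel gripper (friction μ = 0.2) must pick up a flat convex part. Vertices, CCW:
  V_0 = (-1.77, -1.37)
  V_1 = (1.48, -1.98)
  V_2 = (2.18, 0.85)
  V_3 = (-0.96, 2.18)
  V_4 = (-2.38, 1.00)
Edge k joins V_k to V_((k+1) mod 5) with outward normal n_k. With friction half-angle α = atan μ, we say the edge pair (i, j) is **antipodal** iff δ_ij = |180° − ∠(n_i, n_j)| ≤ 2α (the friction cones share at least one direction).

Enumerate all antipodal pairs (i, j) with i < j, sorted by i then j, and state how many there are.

count = 1; pairs: (0,2)

α = atan 0.2 = 11.31°;  2α = 22.62°
n_0 = (-0.1845, -0.9828)
n_1 = (+0.9707, -0.2401)
n_2 = (+0.3900, +0.9208)
n_3 = (-0.6391, +0.7691)
n_4 = (-0.9684, -0.2493)
  (0,1): δ = 93.26°  ·
  (0,2): δ = 12.33°  ✓
  (0,3): δ = 50.36°  ·
  (0,4): δ = 115.06°  ·
  (1,2): δ = 99.06°  ·
  (1,3): δ = 36.38°  ·
  (1,4): δ = 28.33°  ·
  (2,3): δ = 117.32°  ·
  (2,4): δ = 52.61°  ·
  (3,4): δ = 115.29°  ·
antipodal pairs: 1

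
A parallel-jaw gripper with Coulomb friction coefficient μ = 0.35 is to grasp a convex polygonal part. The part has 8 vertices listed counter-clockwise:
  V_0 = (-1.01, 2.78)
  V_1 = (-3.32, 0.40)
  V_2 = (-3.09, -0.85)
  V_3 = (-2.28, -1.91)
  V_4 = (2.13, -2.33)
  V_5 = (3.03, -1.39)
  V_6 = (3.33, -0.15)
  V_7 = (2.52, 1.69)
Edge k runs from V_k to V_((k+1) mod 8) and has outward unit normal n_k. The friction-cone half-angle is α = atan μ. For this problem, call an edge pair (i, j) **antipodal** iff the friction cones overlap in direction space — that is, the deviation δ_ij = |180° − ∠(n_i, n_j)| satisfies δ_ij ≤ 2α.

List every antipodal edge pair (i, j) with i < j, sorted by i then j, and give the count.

count = 7; pairs: (0,4), (0,5), (1,5), (1,6), (2,6), (2,7), (3,7)

α = atan 0.35 = 19.29°;  2α = 38.58°
n_0 = (-0.7176, +0.6965)
n_1 = (-0.9835, -0.1810)
n_2 = (-0.7946, -0.6072)
n_3 = (-0.0948, -0.9955)
n_4 = (+0.7223, -0.6916)
n_5 = (+0.9720, -0.2352)
n_6 = (+0.9152, +0.4029)
n_7 = (+0.2950, +0.9555)
  (0,1): δ = 125.43°  ·
  (0,2): δ = 98.47°  ·
  (0,3): δ = 51.30°  ·
  (0,4): δ = 0.39°  ✓
  (0,5): δ = 30.54°  ✓
  (0,6): δ = 67.90°  ·
  (0,7): δ = 116.99°  ·
  (1,2): δ = 153.04°  ·
  (1,3): δ = 105.87°  ·
  (1,4): δ = 54.18°  ·
  (1,5): δ = 24.03°  ✓
  (1,6): δ = 13.33°  ✓
  (1,7): δ = 62.41°  ·
  (2,3): δ = 132.83°  ·
  (2,4): δ = 81.14°  ·
  (2,5): δ = 50.99°  ·
  (2,6): δ = 13.63°  ✓
  (2,7): δ = 35.45°  ✓
  (3,4): δ = 128.31°  ·
  (3,5): δ = 98.16°  ·
  (3,6): δ = 60.80°  ·
  (3,7): δ = 11.72°  ✓
  (4,5): δ = 149.85°  ·
  (4,6): δ = 112.49°  ·
  (4,7): δ = 63.41°  ·
  (5,6): δ = 142.64°  ·
  (5,7): δ = 93.56°  ·
  (6,7): δ = 130.92°  ·
antipodal pairs: 7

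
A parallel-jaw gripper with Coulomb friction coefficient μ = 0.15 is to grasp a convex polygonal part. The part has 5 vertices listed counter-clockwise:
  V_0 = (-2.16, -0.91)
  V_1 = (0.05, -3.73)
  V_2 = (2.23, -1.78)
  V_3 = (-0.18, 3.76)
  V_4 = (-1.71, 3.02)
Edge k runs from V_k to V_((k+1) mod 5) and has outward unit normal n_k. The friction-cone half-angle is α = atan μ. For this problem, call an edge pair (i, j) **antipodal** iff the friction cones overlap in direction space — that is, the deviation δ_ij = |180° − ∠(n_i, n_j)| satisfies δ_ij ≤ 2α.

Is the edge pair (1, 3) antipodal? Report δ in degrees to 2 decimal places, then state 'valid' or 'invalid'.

δ = 16.00°, valid

α = atan 0.15 = 8.53°;  2α = 17.06°
edge 1: e_1 = (+2.18, +1.95);  n_1 = (+0.6667, -0.7453)
edge 3: e_3 = (-1.53, -0.74);  n_3 = (-0.4354, +0.9002)
∠(n_1, n_3) = 164.00°
δ = |180° − 164.00°| = 16.00°
16.00° ≤ 2α = 17.06°  →  valid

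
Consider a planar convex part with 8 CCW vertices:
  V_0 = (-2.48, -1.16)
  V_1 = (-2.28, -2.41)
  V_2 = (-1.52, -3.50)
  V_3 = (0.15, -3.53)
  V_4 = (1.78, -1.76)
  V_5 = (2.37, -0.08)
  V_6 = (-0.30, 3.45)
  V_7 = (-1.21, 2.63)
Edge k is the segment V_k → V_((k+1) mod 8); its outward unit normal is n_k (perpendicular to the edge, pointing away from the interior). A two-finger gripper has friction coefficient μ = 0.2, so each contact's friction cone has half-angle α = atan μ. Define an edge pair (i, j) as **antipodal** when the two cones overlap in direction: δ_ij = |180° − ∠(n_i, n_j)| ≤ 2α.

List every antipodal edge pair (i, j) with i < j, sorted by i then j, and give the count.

count = 3; pairs: (1,5), (3,6), (4,7)

α = atan 0.2 = 11.31°;  2α = 22.62°
n_0 = (-0.9874, -0.1580)
n_1 = (-0.8203, -0.5719)
n_2 = (-0.0180, -0.9998)
n_3 = (+0.7356, -0.6774)
n_4 = (+0.9435, -0.3314)
n_5 = (+0.7976, +0.6032)
n_6 = (-0.6694, +0.7429)
n_7 = (-0.9482, +0.3177)
  (0,1): δ = 154.20°  ·
  (0,2): δ = 100.12°  ·
  (0,3): δ = 51.73°  ·
  (0,4): δ = 28.44°  ·
  (0,5): δ = 28.01°  ·
  (0,6): δ = 122.93°  ·
  (0,7): δ = 152.38°  ·
  (1,2): δ = 125.92°  ·
  (1,3): δ = 77.53°  ·
  (1,4): δ = 54.24°  ·
  (1,5): δ = 2.22°  ✓
  (1,6): δ = 97.14°  ·
  (1,7): δ = 126.59°  ·
  (2,3): δ = 131.61°  ·
  (2,4): δ = 108.32°  ·
  (2,5): δ = 51.87°  ·
  (2,6): δ = 43.05°  ·
  (2,7): δ = 72.50°  ·
  (3,4): δ = 156.71°  ·
  (3,5): δ = 100.25°  ·
  (3,6): δ = 5.34°  ✓
  (3,7): δ = 24.12°  ·
  (4,5): δ = 123.55°  ·
  (4,6): δ = 28.63°  ·
  (4,7): δ = 0.83°  ✓
  (5,6): δ = 85.08°  ·
  (5,7): δ = 55.63°  ·
  (6,7): δ = 150.55°  ·
antipodal pairs: 3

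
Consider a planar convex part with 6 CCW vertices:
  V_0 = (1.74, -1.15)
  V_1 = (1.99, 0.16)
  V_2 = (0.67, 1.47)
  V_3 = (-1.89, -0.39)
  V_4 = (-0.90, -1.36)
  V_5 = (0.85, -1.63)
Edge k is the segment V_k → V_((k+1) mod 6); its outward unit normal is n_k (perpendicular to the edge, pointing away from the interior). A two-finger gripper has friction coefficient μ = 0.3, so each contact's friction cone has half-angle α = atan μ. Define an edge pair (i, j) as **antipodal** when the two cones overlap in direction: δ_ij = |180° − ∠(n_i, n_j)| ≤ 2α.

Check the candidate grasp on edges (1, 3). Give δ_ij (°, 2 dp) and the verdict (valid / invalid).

δ = 0.37°, valid

α = atan 0.3 = 16.70°;  2α = 33.40°
edge 1: e_1 = (-1.32, +1.31);  n_1 = (+0.7044, +0.7098)
edge 3: e_3 = (+0.99, -0.97);  n_3 = (-0.6999, -0.7143)
∠(n_1, n_3) = 179.63°
δ = |180° − 179.63°| = 0.37°
0.37° ≤ 2α = 33.40°  →  valid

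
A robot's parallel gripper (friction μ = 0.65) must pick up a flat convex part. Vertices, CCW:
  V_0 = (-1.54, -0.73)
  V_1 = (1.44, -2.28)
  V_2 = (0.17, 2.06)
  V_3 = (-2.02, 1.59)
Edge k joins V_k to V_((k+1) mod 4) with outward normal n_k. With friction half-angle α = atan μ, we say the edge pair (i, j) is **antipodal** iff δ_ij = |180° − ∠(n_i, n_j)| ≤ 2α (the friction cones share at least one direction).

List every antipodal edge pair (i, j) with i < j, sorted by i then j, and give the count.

count = 3; pairs: (0,1), (0,2), (1,3)

α = atan 0.65 = 33.02°;  2α = 66.05°
n_0 = (-0.4614, -0.8872)
n_1 = (+0.9598, +0.2808)
n_2 = (-0.2098, +0.9777)
n_3 = (-0.9793, -0.2026)
  (0,1): δ = 46.21°  ✓
  (0,2): δ = 39.59°  ✓
  (0,3): δ = 129.17°  ·
  (1,2): δ = 94.20°  ·
  (1,3): δ = 4.62°  ✓
  (2,3): δ = 90.42°  ·
antipodal pairs: 3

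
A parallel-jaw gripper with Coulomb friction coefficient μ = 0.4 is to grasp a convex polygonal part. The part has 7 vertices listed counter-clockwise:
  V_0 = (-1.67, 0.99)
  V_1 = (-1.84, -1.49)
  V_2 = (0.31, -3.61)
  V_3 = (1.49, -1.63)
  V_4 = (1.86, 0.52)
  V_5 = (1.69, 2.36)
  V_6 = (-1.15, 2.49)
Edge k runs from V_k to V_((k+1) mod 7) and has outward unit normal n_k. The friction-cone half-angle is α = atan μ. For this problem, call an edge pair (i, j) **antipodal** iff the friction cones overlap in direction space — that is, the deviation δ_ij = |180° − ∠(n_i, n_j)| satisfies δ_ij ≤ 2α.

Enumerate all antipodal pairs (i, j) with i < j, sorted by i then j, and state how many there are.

count = 8; pairs: (0,2), (0,3), (0,4), (1,4), (1,5), (2,6), (3,6), (4,6)

α = atan 0.4 = 21.80°;  2α = 43.60°
n_0 = (-0.9977, +0.0684)
n_1 = (-0.7021, -0.7121)
n_2 = (+0.8590, -0.5119)
n_3 = (+0.9855, -0.1696)
n_4 = (+0.9958, +0.0920)
n_5 = (+0.0457, +0.9990)
n_6 = (-0.9448, +0.3275)
  (0,1): δ = 130.68°  ·
  (0,2): δ = 26.87°  ✓
  (0,3): δ = 5.84°  ✓
  (0,4): δ = 9.20°  ✓
  (0,5): δ = 91.30°  ·
  (0,6): δ = 164.80°  ·
  (1,2): δ = 76.20°  ·
  (1,3): δ = 55.17°  ·
  (1,4): δ = 40.12°  ✓
  (1,5): δ = 41.98°  ✓
  (1,6): δ = 115.48°  ·
  (2,3): δ = 158.97°  ·
  (2,4): δ = 143.93°  ·
  (2,5): δ = 61.83°  ·
  (2,6): δ = 11.67°  ✓
  (3,4): δ = 164.96°  ·
  (3,5): δ = 82.86°  ·
  (3,6): δ = 9.36°  ✓
  (4,5): δ = 97.90°  ·
  (4,6): δ = 24.40°  ✓
  (5,6): δ = 106.50°  ·
antipodal pairs: 8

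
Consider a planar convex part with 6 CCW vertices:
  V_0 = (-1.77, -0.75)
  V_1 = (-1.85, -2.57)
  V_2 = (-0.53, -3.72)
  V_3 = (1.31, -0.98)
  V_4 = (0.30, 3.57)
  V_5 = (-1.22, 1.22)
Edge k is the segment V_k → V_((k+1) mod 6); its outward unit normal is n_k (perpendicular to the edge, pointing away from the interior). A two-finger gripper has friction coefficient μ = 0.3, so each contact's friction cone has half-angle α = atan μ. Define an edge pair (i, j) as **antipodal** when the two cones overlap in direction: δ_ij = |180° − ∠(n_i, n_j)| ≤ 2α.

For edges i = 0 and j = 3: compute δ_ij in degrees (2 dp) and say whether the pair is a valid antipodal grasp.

α = atan 0.3 = 16.70°;  2α = 33.40°
edge 0: e_0 = (-0.08, -1.82);  n_0 = (-0.9990, +0.0439)
edge 3: e_3 = (-1.01, +4.55);  n_3 = (+0.9762, +0.2167)
∠(n_0, n_3) = 164.97°
δ = |180° − 164.97°| = 15.03°
15.03° ≤ 2α = 33.40°  →  valid

δ = 15.03°, valid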